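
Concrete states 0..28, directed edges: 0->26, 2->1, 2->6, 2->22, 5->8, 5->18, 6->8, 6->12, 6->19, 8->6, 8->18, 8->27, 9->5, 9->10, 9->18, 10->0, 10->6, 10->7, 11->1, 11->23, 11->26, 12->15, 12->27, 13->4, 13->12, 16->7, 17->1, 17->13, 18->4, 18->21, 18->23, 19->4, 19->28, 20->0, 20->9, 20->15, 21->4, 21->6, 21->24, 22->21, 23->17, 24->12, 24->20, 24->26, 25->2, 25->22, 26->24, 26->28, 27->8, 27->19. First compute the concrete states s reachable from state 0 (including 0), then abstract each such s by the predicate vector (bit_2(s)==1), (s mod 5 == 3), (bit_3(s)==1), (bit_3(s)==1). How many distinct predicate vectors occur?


BFS from 0:
Concrete reachable: {0, 1, 4, 5, 6, 7, 8, 9, 10, 12, 13, 15, 17, 18, 19, 20, 21, 23, 24, 26, 27, 28}
Abstract via predicates (bit_2(s)==1), (s mod 5 == 3), (bit_3(s)==1), (bit_3(s)==1):
  (0,0,0,0) <- {0, 1, 17, 19}
  (0,0,1,1) <- {9, 10, 24, 26, 27}
  (0,1,0,0) <- {18}
  (0,1,1,1) <- {8}
  (1,0,0,0) <- {4, 5, 6, 7, 20, 21}
  (1,0,1,1) <- {12, 15}
  (1,1,0,0) <- {23}
  (1,1,1,1) <- {13, 28}
Distinct abstract states = 8

8


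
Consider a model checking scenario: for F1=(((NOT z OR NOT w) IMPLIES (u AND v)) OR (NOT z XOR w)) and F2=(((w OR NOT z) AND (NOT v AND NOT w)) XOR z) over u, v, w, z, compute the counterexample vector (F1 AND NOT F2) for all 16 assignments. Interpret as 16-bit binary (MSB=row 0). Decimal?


F1 = (((NOT z OR NOT w) IMPLIES (u AND v)) OR (NOT z XOR w))
F2 = (((w OR NOT z) AND (NOT v AND NOT w)) XOR z)
Counterexample to F1=>F2 is where F1=1 and F2=0.
Evaluate each row (bits = u,v,w,z, MSB first):
  row 0 [0000]: F1=1 F2=1 -> F1&~F2 -> 0
  row 1 [0001]: F1=0 F2=1 -> F1&~F2 -> 0
  row 2 [0010]: F1=0 F2=0 -> F1&~F2 -> 0
  row 3 [0011]: F1=1 F2=1 -> F1&~F2 -> 0
  row 4 [0100]: F1=1 F2=0 -> F1&~F2 -> 1
  row 5 [0101]: F1=0 F2=1 -> F1&~F2 -> 0
  row 6 [0110]: F1=0 F2=0 -> F1&~F2 -> 0
  row 7 [0111]: F1=1 F2=1 -> F1&~F2 -> 0
  row 8 [1000]: F1=1 F2=1 -> F1&~F2 -> 0
  row 9 [1001]: F1=0 F2=1 -> F1&~F2 -> 0
  row 10 [1010]: F1=0 F2=0 -> F1&~F2 -> 0
  row 11 [1011]: F1=1 F2=1 -> F1&~F2 -> 0
  row 12 [1100]: F1=1 F2=0 -> F1&~F2 -> 1
  row 13 [1101]: F1=1 F2=1 -> F1&~F2 -> 0
  row 14 [1110]: F1=1 F2=0 -> F1&~F2 -> 1
  row 15 [1111]: F1=1 F2=1 -> F1&~F2 -> 0
Full result column, 4 rows per line (u,v fixed per line; w,z runs 00..11 left to right):
  rows 0-3 [u,v=00]: 0000  = hex 0
  rows 4-7 [u,v=01]: 1000  = hex 8
  rows 8-11 [u,v=10]: 0000  = hex 0
  rows 12-15 [u,v=11]: 1010  = hex A
Counterexample vector (row 0 .. row 15) = 0000100000001010
Output column grouped in 4s = 0000 1000 0000 1010 = 0x080A
Convert to decimal digit by digit (value = value*16 + digit):
  0 -> 0
  0*16 + 8 = 8
  8*16 + 0 = 128
  128*16 + 10 (A) = 2058
Decimal = 2058

2058


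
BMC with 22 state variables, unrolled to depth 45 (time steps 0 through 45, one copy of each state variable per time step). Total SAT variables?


BMC unrolls to depth k, creating one copy of each state var for steps 0..k.
Step count = 45 + 1 = 46 (steps 0 through 45)
Vars per step = 22
Total = 22 * 46 = 1012

1012


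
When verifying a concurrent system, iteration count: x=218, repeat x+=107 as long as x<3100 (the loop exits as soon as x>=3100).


Step 1: x goes from 218 toward 3100 by 107; the body runs while x<3100, so iterations = ceil((bound-start)/step)
Step 2: Distance=2882
Step 3: ceil(2882/107)=27

27


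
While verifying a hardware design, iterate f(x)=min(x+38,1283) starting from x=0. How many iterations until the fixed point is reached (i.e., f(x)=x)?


Step 1: x=0, cap=1283, increment=38
Step 2: x grows by 38 each step until capped at 1283; fixed point is x=1283
Step 3: iterations = ceil(1283/38) = 34

34


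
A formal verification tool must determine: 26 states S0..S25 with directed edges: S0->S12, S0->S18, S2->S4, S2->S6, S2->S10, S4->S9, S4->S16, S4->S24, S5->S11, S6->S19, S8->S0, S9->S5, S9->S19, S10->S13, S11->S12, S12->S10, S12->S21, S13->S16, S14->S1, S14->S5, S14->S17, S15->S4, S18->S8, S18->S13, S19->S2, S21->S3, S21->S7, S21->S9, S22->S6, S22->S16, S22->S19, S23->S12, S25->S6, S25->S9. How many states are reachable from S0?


BFS from S0:
  layer 0: {S0}
  layer 1: {S12, S18}
  layer 2: {S8, S10, S13, S21}
  layer 3: {S3, S7, S9, S16}
  layer 4: {S5, S19}
  layer 5: {S2, S11}
  layer 6: {S4, S6}
  layer 7: {S24}
Reachable set: {S0, S2, S3, S4, S5, S6, S7, S8, S9, S10, S11, S12, S13, S16, S18, S19, S21, S24}
Count = 18

18


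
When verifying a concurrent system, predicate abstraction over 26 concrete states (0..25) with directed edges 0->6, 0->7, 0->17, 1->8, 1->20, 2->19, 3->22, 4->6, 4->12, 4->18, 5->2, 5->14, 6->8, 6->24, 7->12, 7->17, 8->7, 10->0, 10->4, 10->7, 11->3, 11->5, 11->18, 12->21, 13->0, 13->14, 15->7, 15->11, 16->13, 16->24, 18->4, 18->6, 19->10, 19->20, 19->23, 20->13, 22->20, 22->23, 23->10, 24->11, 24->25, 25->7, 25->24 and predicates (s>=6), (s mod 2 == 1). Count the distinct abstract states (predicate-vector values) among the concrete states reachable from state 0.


BFS from 0:
Concrete reachable: {0, 2, 3, 4, 5, 6, 7, 8, 10, 11, 12, 13, 14, 17, 18, 19, 20, 21, 22, 23, 24, 25}
Abstract via predicates (s>=6), (s mod 2 == 1):
  (0,0) <- {0, 2, 4}
  (0,1) <- {3, 5}
  (1,0) <- {6, 8, 10, 12, 14, 18, 20, 22, 24}
  (1,1) <- {7, 11, 13, 17, 19, 21, 23, 25}
Distinct abstract states = 4

4


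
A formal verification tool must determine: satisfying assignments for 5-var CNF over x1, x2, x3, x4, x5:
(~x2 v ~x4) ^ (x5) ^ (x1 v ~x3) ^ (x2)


CNF with 4 clauses over 5 vars (32 assignments).
An assignment satisfies CNF iff every clause has >=1 true literal.
Check each row (bits = x1,x2,x3,x4,x5; clause T/F shown):
  row 0 [00000]: clauses=TFTF -> 0
  row 1 [00001]: clauses=TTTF -> 0
  row 2 [00010]: clauses=TFTF -> 0
  row 3 [00011]: clauses=TTTF -> 0
  row 4 [00100]: clauses=TFFF -> 0
  row 5 [00101]: clauses=TTFF -> 0
  row 6 [00110]: clauses=TFFF -> 0
  row 7 [00111]: clauses=TTFF -> 0
  row 8 [01000]: clauses=TFTT -> 0
  row 9 [01001]: clauses=TTTT -> 1
  row 10 [01010]: clauses=FFTT -> 0
  row 11 [01011]: clauses=FTTT -> 0
  row 12 [01100]: clauses=TFFT -> 0
  row 13 [01101]: clauses=TTFT -> 0
  row 14 [01110]: clauses=FFFT -> 0
  row 15 [01111]: clauses=FTFT -> 0
  row 16 [10000]: clauses=TFTF -> 0
  row 17 [10001]: clauses=TTTF -> 0
  row 18 [10010]: clauses=TFTF -> 0
  row 19 [10011]: clauses=TTTF -> 0
  row 20 [10100]: clauses=TFTF -> 0
  row 21 [10101]: clauses=TTTF -> 0
  row 22 [10110]: clauses=TFTF -> 0
  row 23 [10111]: clauses=TTTF -> 0
  row 24 [11000]: clauses=TFTT -> 0
  row 25 [11001]: clauses=TTTT -> 1
  row 26 [11010]: clauses=FFTT -> 0
  row 27 [11011]: clauses=FTTT -> 0
  row 28 [11100]: clauses=TFTT -> 0
  row 29 [11101]: clauses=TTTT -> 1
  row 30 [11110]: clauses=FFTT -> 0
  row 31 [11111]: clauses=FTTT -> 0
Full result column, 8 rows per line (x1,x2 fixed per line; x3,x4,x5 runs 000..111 left to right):
  rows 0-7 [x1,x2=00]: 00000000  (ones: 0)
  rows 8-15 [x1,x2=01]: 01000000  (ones: 1)
  rows 16-23 [x1,x2=10]: 00000000  (ones: 0)
  rows 24-31 [x1,x2=11]: 01000100  (ones: 2)
Satisfying assignments = 0+1+0+2 = 3

3


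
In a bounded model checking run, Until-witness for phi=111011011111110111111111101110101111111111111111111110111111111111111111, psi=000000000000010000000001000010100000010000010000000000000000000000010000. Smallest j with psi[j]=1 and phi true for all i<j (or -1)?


(phi U psi) at 0: need smallest j with psi[j]=1 and phi[i]=1 for all i in [0,j).
Scan from step 0:
  step 0: phi=1, psi=0 -> continue
  step 1: phi=1, psi=0 -> continue
  step 2: phi=1, psi=0 -> continue
  step 3: phi=0 -> phi-prefix broken from here
  step 13: psi=1 but phi already failed -> not a witness
  step 23: psi=1 but phi already failed -> not a witness
  step 28: psi=1 but phi already failed -> not a witness
  step 30: psi=1 but phi already failed -> not a witness
  step 37: psi=1 but phi already failed -> not a witness
  step 43: psi=1 but phi already failed -> not a witness
  step 67: psi=1 but phi already failed -> not a witness
  end of trace: no witness -> -1
Witness step = -1

-1


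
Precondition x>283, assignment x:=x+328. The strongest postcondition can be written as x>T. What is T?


Formula: sp(P, x:=E) = exists old_x. (x = E[old_x/x]) AND P[old_x/x] (old_x is the value of x before the assignment; eliminate old_x by solving x = E[old_x/x] for old_x)
Step 1: Precondition P: x>283, i.e. old_x > 283
Step 2: Assignment gives x = old_x + 328, so old_x = x - 328
Step 3: Substitute into P: x - 328 > 283
Step 4: Simplify: x > 283+328 = 611

611


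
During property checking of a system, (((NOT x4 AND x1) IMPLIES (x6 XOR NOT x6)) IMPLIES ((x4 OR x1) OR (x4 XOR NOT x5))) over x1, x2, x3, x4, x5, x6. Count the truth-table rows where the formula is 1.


Formula: (((NOT x4 AND x1) IMPLIES (x6 XOR NOT x6)) IMPLIES ((x4 OR x1) OR (x4 XOR NOT x5))) over 6 vars (64 rows)
Evaluate each row (x1, x2, x3, x4, x5, x6 as bits, MSB first):
  row 0 [000000]: (((NOT 0 AND 0) IMPLIES (0 XOR NOT 0)) IMPLIES ((0 OR 0) OR (0 XOR NOT 0))) -> 1
  row 1 [000001]: (((NOT 0 AND 0) IMPLIES (1 XOR NOT 1)) IMPLIES ((0 OR 0) OR (0 XOR NOT 0))) -> 1
  row 2 [000010]: (((NOT 0 AND 0) IMPLIES (0 XOR NOT 0)) IMPLIES ((0 OR 0) OR (0 XOR NOT 1))) -> 0
  row 3 [000011]: (((NOT 0 AND 0) IMPLIES (1 XOR NOT 1)) IMPLIES ((0 OR 0) OR (0 XOR NOT 1))) -> 0
  row 4 [000100]: (((NOT 1 AND 0) IMPLIES (0 XOR NOT 0)) IMPLIES ((1 OR 0) OR (1 XOR NOT 0))) -> 1
  (every remaining row is evaluated the same way; all 64 results are listed next)
Full result column, 8 rows per line (x1,x2,x3 fixed per line; x4,x5,x6 runs 000..111 left to right):
  rows 0-7 [x1,x2,x3=000]: 11001111  (ones: 6)
  rows 8-15 [x1,x2,x3=001]: 11001111  (ones: 6)
  rows 16-23 [x1,x2,x3=010]: 11001111  (ones: 6)
  rows 24-31 [x1,x2,x3=011]: 11001111  (ones: 6)
  rows 32-39 [x1,x2,x3=100]: 11111111  (ones: 8)
  rows 40-47 [x1,x2,x3=101]: 11111111  (ones: 8)
  rows 48-55 [x1,x2,x3=110]: 11111111  (ones: 8)
  rows 56-63 [x1,x2,x3=111]: 11111111  (ones: 8)
Count of 1-rows = 6+6+6+6+8+8+8+8 = 56

56


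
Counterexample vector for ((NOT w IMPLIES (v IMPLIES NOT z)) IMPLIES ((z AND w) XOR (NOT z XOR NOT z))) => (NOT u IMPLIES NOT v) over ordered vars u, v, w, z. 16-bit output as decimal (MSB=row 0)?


F1 = ((NOT w IMPLIES (v IMPLIES NOT z)) IMPLIES ((z AND w) XOR (NOT z XOR NOT z)))
F2 = (NOT u IMPLIES NOT v)
Counterexample to F1=>F2 is where F1=1 and F2=0.
Evaluate each row (bits = u,v,w,z, MSB first):
  row 0 [0000]: F1=0 F2=1 -> F1&~F2 -> 0
  row 1 [0001]: F1=0 F2=1 -> F1&~F2 -> 0
  row 2 [0010]: F1=0 F2=1 -> F1&~F2 -> 0
  row 3 [0011]: F1=1 F2=1 -> F1&~F2 -> 0
  row 4 [0100]: F1=0 F2=0 -> F1&~F2 -> 0
  row 5 [0101]: F1=1 F2=0 -> F1&~F2 -> 1
  row 6 [0110]: F1=0 F2=0 -> F1&~F2 -> 0
  row 7 [0111]: F1=1 F2=0 -> F1&~F2 -> 1
  row 8 [1000]: F1=0 F2=1 -> F1&~F2 -> 0
  row 9 [1001]: F1=0 F2=1 -> F1&~F2 -> 0
  row 10 [1010]: F1=0 F2=1 -> F1&~F2 -> 0
  row 11 [1011]: F1=1 F2=1 -> F1&~F2 -> 0
  row 12 [1100]: F1=0 F2=1 -> F1&~F2 -> 0
  row 13 [1101]: F1=1 F2=1 -> F1&~F2 -> 0
  row 14 [1110]: F1=0 F2=1 -> F1&~F2 -> 0
  row 15 [1111]: F1=1 F2=1 -> F1&~F2 -> 0
Full result column, 4 rows per line (u,v fixed per line; w,z runs 00..11 left to right):
  rows 0-3 [u,v=00]: 0000  = hex 0
  rows 4-7 [u,v=01]: 0101  = hex 5
  rows 8-11 [u,v=10]: 0000  = hex 0
  rows 12-15 [u,v=11]: 0000  = hex 0
Counterexample vector (row 0 .. row 15) = 0000010100000000
Output column grouped in 4s = 0000 0101 0000 0000 = 0x0500
Convert to decimal digit by digit (value = value*16 + digit):
  0 -> 0
  0*16 + 5 = 5
  5*16 + 0 = 80
  80*16 + 0 = 1280
Decimal = 1280

1280


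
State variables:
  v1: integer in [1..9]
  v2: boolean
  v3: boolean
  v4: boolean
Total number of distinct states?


State space = product of domain sizes of all variables.
Domain sizes:
  v1 (integer in [1..9]): 9
  v2 (boolean): 2
  v3 (boolean): 2
  v4 (boolean): 2
Product = 9 * 2 * 2 * 2 = 72

72


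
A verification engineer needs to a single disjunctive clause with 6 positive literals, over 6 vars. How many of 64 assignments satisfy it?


Step 1: Total=2^6=64
Step 2: Unsat when all 6 false: 2^0=1
Step 3: Sat=64-1=63

63


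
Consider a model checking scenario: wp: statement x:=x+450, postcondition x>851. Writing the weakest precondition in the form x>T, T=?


Formula: wp(x:=E, P) = P[E/x] (substitute E for x in postcondition)
Step 1: Postcondition: x>851
Step 2: Substitute x+450 for x: x+450>851
Step 3: Solve for x: x > 851-450 = 401

401


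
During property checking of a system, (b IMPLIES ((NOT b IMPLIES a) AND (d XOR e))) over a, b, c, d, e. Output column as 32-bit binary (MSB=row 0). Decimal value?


Formula: (b IMPLIES ((NOT b IMPLIES a) AND (d XOR e))) over a, b, c, d, e (32 rows)
Evaluate each row (bits = a,b,c,d,e, MSB first):
  row 0 [00000]: (0 IMPLIES ((NOT 0 IMPLIES 0) AND (0 XOR 0))) -> 1
  row 1 [00001]: (0 IMPLIES ((NOT 0 IMPLIES 0) AND (0 XOR 1))) -> 1
  row 2 [00010]: (0 IMPLIES ((NOT 0 IMPLIES 0) AND (1 XOR 0))) -> 1
  row 3 [00011]: (0 IMPLIES ((NOT 0 IMPLIES 0) AND (1 XOR 1))) -> 1
  row 4 [00100]: (0 IMPLIES ((NOT 0 IMPLIES 0) AND (0 XOR 0))) -> 1
  row 5 [00101]: (0 IMPLIES ((NOT 0 IMPLIES 0) AND (0 XOR 1))) -> 1
  row 6 [00110]: (0 IMPLIES ((NOT 0 IMPLIES 0) AND (1 XOR 0))) -> 1
  row 7 [00111]: (0 IMPLIES ((NOT 0 IMPLIES 0) AND (1 XOR 1))) -> 1
  row 8 [01000]: (1 IMPLIES ((NOT 1 IMPLIES 0) AND (0 XOR 0))) -> 0
  row 9 [01001]: (1 IMPLIES ((NOT 1 IMPLIES 0) AND (0 XOR 1))) -> 1
  row 10 [01010]: (1 IMPLIES ((NOT 1 IMPLIES 0) AND (1 XOR 0))) -> 1
  row 11 [01011]: (1 IMPLIES ((NOT 1 IMPLIES 0) AND (1 XOR 1))) -> 0
  row 12 [01100]: (1 IMPLIES ((NOT 1 IMPLIES 0) AND (0 XOR 0))) -> 0
  row 13 [01101]: (1 IMPLIES ((NOT 1 IMPLIES 0) AND (0 XOR 1))) -> 1
  row 14 [01110]: (1 IMPLIES ((NOT 1 IMPLIES 0) AND (1 XOR 0))) -> 1
  row 15 [01111]: (1 IMPLIES ((NOT 1 IMPLIES 0) AND (1 XOR 1))) -> 0
  row 16 [10000]: (0 IMPLIES ((NOT 0 IMPLIES 1) AND (0 XOR 0))) -> 1
  row 17 [10001]: (0 IMPLIES ((NOT 0 IMPLIES 1) AND (0 XOR 1))) -> 1
  row 18 [10010]: (0 IMPLIES ((NOT 0 IMPLIES 1) AND (1 XOR 0))) -> 1
  row 19 [10011]: (0 IMPLIES ((NOT 0 IMPLIES 1) AND (1 XOR 1))) -> 1
  row 20 [10100]: (0 IMPLIES ((NOT 0 IMPLIES 1) AND (0 XOR 0))) -> 1
  row 21 [10101]: (0 IMPLIES ((NOT 0 IMPLIES 1) AND (0 XOR 1))) -> 1
  row 22 [10110]: (0 IMPLIES ((NOT 0 IMPLIES 1) AND (1 XOR 0))) -> 1
  row 23 [10111]: (0 IMPLIES ((NOT 0 IMPLIES 1) AND (1 XOR 1))) -> 1
  row 24 [11000]: (1 IMPLIES ((NOT 1 IMPLIES 1) AND (0 XOR 0))) -> 0
  row 25 [11001]: (1 IMPLIES ((NOT 1 IMPLIES 1) AND (0 XOR 1))) -> 1
  row 26 [11010]: (1 IMPLIES ((NOT 1 IMPLIES 1) AND (1 XOR 0))) -> 1
  row 27 [11011]: (1 IMPLIES ((NOT 1 IMPLIES 1) AND (1 XOR 1))) -> 0
  row 28 [11100]: (1 IMPLIES ((NOT 1 IMPLIES 1) AND (0 XOR 0))) -> 0
  row 29 [11101]: (1 IMPLIES ((NOT 1 IMPLIES 1) AND (0 XOR 1))) -> 1
  row 30 [11110]: (1 IMPLIES ((NOT 1 IMPLIES 1) AND (1 XOR 0))) -> 1
  row 31 [11111]: (1 IMPLIES ((NOT 1 IMPLIES 1) AND (1 XOR 1))) -> 0
Full result column, 4 rows per line (a,b,c fixed per line; d,e runs 00..11 left to right):
  rows 0-3 [a,b,c=000]: 1111  = hex F
  rows 4-7 [a,b,c=001]: 1111  = hex F
  rows 8-11 [a,b,c=010]: 0110  = hex 6
  rows 12-15 [a,b,c=011]: 0110  = hex 6
  rows 16-19 [a,b,c=100]: 1111  = hex F
  rows 20-23 [a,b,c=101]: 1111  = hex F
  rows 24-27 [a,b,c=110]: 0110  = hex 6
  rows 28-31 [a,b,c=111]: 0110  = hex 6
Output column (row 0 .. row 31) = 11111111011001101111111101100110
Output column grouped in 4s = 1111 1111 0110 0110 1111 1111 0110 0110 = 0xFF66FF66
Convert to decimal digit by digit (value = value*16 + digit):
  F -> 15
  15*16 + 15 (F) = 255
  255*16 + 6 = 4086
  4086*16 + 6 = 65382
  65382*16 + 15 (F) = 1046127
  1046127*16 + 15 (F) = 16738047
  16738047*16 + 6 = 267808758
  267808758*16 + 6 = 4284940134
Decimal = 4284940134

4284940134


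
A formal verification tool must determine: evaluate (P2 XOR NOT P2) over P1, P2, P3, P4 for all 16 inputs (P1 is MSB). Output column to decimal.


Formula: (P2 XOR NOT P2) over P1, P2, P3, P4 (16 rows)
Evaluate each row (bits = P1,P2,P3,P4, MSB first):
  row 0 [0000]: (0 XOR NOT 0) -> 1
  row 1 [0001]: (0 XOR NOT 0) -> 1
  row 2 [0010]: (0 XOR NOT 0) -> 1
  row 3 [0011]: (0 XOR NOT 0) -> 1
  row 4 [0100]: (1 XOR NOT 1) -> 1
  row 5 [0101]: (1 XOR NOT 1) -> 1
  row 6 [0110]: (1 XOR NOT 1) -> 1
  row 7 [0111]: (1 XOR NOT 1) -> 1
  row 8 [1000]: (0 XOR NOT 0) -> 1
  row 9 [1001]: (0 XOR NOT 0) -> 1
  row 10 [1010]: (0 XOR NOT 0) -> 1
  row 11 [1011]: (0 XOR NOT 0) -> 1
  row 12 [1100]: (1 XOR NOT 1) -> 1
  row 13 [1101]: (1 XOR NOT 1) -> 1
  row 14 [1110]: (1 XOR NOT 1) -> 1
  row 15 [1111]: (1 XOR NOT 1) -> 1
Full result column, 4 rows per line (P1,P2 fixed per line; P3,P4 runs 00..11 left to right):
  rows 0-3 [P1,P2=00]: 1111  = hex F
  rows 4-7 [P1,P2=01]: 1111  = hex F
  rows 8-11 [P1,P2=10]: 1111  = hex F
  rows 12-15 [P1,P2=11]: 1111  = hex F
Output column (row 0 .. row 15) = 1111111111111111
Output column grouped in 4s = 1111 1111 1111 1111 = 0xFFFF
Convert to decimal digit by digit (value = value*16 + digit):
  F -> 15
  15*16 + 15 (F) = 255
  255*16 + 15 (F) = 4095
  4095*16 + 15 (F) = 65535
Decimal = 65535

65535


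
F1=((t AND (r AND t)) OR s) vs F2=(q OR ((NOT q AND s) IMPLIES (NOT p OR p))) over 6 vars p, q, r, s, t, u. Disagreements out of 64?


F1 = ((t AND (r AND t)) OR s)
F2 = (q OR ((NOT q AND s) IMPLIES (NOT p OR p)))
Evaluate both on each of 64 rows (bits = p,q,r,s,t,u):
  row 0 [000000]: F1=0 F2=1 (differ) -> 1
  row 1 [000001]: F1=0 F2=1 (differ) -> 1
  row 2 [000010]: F1=0 F2=1 (differ) -> 1
  row 3 [000011]: F1=0 F2=1 (differ) -> 1
  row 4 [000100]: F1=1 F2=1 -> 0
  (every remaining row is evaluated the same way; all 64 results are listed next)
Full result column, 8 rows per line (p,q,r fixed per line; s,t,u runs 000..111 left to right):
  rows 0-7 [p,q,r=000]: 11110000  (ones: 4)
  rows 8-15 [p,q,r=001]: 11000000  (ones: 2)
  rows 16-23 [p,q,r=010]: 11110000  (ones: 4)
  rows 24-31 [p,q,r=011]: 11000000  (ones: 2)
  rows 32-39 [p,q,r=100]: 11110000  (ones: 4)
  rows 40-47 [p,q,r=101]: 11000000  (ones: 2)
  rows 48-55 [p,q,r=110]: 11110000  (ones: 4)
  rows 56-63 [p,q,r=111]: 11000000  (ones: 2)
Disagreements = 4+2+4+2+4+2+4+2 = 24

24


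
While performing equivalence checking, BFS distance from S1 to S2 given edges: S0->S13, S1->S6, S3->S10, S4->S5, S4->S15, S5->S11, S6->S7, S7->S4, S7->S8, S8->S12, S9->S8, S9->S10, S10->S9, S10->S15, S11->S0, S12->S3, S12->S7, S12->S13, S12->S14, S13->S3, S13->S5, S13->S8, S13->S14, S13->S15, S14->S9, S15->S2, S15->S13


BFS layer-by-layer from S1:
  dist 0: {S1}
  dist 1: {S6}
  dist 2: {S7}
  dist 3: {S4, S8}
  dist 4: {S5, S12, S15}
  dist 5: {S2, S3, S11, S13, S14}
  -> S2 reached at distance 5
Shortest path length = 5

5


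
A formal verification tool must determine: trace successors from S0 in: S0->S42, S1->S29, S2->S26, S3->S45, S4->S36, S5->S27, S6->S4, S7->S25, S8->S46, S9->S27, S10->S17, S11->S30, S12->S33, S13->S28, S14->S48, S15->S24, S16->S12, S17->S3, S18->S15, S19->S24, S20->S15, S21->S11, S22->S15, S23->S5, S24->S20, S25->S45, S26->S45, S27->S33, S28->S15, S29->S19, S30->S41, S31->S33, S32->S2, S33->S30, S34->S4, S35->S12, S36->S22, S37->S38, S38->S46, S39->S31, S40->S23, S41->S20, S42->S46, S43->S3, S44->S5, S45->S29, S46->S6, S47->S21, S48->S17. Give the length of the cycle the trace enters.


Trace from S0 until a state repeats:
  S0 -> S42 -> S46 -> S6 -> S4 -> S36 -> S22 -> S15 -> S24 -> S20 -> S15
S15 first seen at step 7, revisited at step 10.
Cycle length = 10 - 7 = 3

3


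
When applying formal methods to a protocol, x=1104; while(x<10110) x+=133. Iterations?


Step 1: x goes from 1104 toward 10110 by 133; the body runs while x<10110, so iterations = ceil((bound-start)/step)
Step 2: Distance=9006
Step 3: ceil(9006/133)=68

68


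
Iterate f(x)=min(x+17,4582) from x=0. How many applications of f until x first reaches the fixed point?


Step 1: x=0, cap=4582, increment=17
Step 2: x grows by 17 each step until capped at 4582; fixed point is x=4582
Step 3: iterations = ceil(4582/17) = 270

270


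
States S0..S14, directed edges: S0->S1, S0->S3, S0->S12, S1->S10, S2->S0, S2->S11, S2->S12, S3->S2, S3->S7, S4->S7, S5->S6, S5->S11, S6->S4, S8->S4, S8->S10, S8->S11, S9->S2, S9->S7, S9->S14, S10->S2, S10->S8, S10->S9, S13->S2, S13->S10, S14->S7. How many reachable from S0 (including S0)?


BFS from S0:
  layer 0: {S0}
  layer 1: {S1, S3, S12}
  layer 2: {S2, S7, S10}
  layer 3: {S8, S9, S11}
  layer 4: {S4, S14}
Reachable set: {S0, S1, S2, S3, S4, S7, S8, S9, S10, S11, S12, S14}
Count = 12

12


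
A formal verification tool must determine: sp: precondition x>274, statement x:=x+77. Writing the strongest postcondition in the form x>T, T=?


Formula: sp(P, x:=E) = exists old_x. (x = E[old_x/x]) AND P[old_x/x] (old_x is the value of x before the assignment; eliminate old_x by solving x = E[old_x/x] for old_x)
Step 1: Precondition P: x>274, i.e. old_x > 274
Step 2: Assignment gives x = old_x + 77, so old_x = x - 77
Step 3: Substitute into P: x - 77 > 274
Step 4: Simplify: x > 274+77 = 351

351


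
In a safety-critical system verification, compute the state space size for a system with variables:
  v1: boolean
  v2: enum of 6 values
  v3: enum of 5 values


State space = product of domain sizes of all variables.
Domain sizes:
  v1 (boolean): 2
  v2 (enum of 6 values): 6
  v3 (enum of 5 values): 5
Product = 2 * 6 * 5 = 60

60


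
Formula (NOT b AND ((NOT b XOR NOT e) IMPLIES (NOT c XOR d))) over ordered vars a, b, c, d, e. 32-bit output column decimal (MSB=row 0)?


Formula: (NOT b AND ((NOT b XOR NOT e) IMPLIES (NOT c XOR d))) over a, b, c, d, e (32 rows)
Evaluate each row (bits = a,b,c,d,e, MSB first):
  row 0 [00000]: (NOT 0 AND ((NOT 0 XOR NOT 0) IMPLIES (NOT 0 XOR 0))) -> 1
  row 1 [00001]: (NOT 0 AND ((NOT 0 XOR NOT 1) IMPLIES (NOT 0 XOR 0))) -> 1
  row 2 [00010]: (NOT 0 AND ((NOT 0 XOR NOT 0) IMPLIES (NOT 0 XOR 1))) -> 1
  row 3 [00011]: (NOT 0 AND ((NOT 0 XOR NOT 1) IMPLIES (NOT 0 XOR 1))) -> 0
  row 4 [00100]: (NOT 0 AND ((NOT 0 XOR NOT 0) IMPLIES (NOT 1 XOR 0))) -> 1
  row 5 [00101]: (NOT 0 AND ((NOT 0 XOR NOT 1) IMPLIES (NOT 1 XOR 0))) -> 0
  row 6 [00110]: (NOT 0 AND ((NOT 0 XOR NOT 0) IMPLIES (NOT 1 XOR 1))) -> 1
  row 7 [00111]: (NOT 0 AND ((NOT 0 XOR NOT 1) IMPLIES (NOT 1 XOR 1))) -> 1
  row 8 [01000]: (NOT 1 AND ((NOT 1 XOR NOT 0) IMPLIES (NOT 0 XOR 0))) -> 0
  row 9 [01001]: (NOT 1 AND ((NOT 1 XOR NOT 1) IMPLIES (NOT 0 XOR 0))) -> 0
  row 10 [01010]: (NOT 1 AND ((NOT 1 XOR NOT 0) IMPLIES (NOT 0 XOR 1))) -> 0
  row 11 [01011]: (NOT 1 AND ((NOT 1 XOR NOT 1) IMPLIES (NOT 0 XOR 1))) -> 0
  row 12 [01100]: (NOT 1 AND ((NOT 1 XOR NOT 0) IMPLIES (NOT 1 XOR 0))) -> 0
  row 13 [01101]: (NOT 1 AND ((NOT 1 XOR NOT 1) IMPLIES (NOT 1 XOR 0))) -> 0
  row 14 [01110]: (NOT 1 AND ((NOT 1 XOR NOT 0) IMPLIES (NOT 1 XOR 1))) -> 0
  row 15 [01111]: (NOT 1 AND ((NOT 1 XOR NOT 1) IMPLIES (NOT 1 XOR 1))) -> 0
  row 16 [10000]: (NOT 0 AND ((NOT 0 XOR NOT 0) IMPLIES (NOT 0 XOR 0))) -> 1
  row 17 [10001]: (NOT 0 AND ((NOT 0 XOR NOT 1) IMPLIES (NOT 0 XOR 0))) -> 1
  row 18 [10010]: (NOT 0 AND ((NOT 0 XOR NOT 0) IMPLIES (NOT 0 XOR 1))) -> 1
  row 19 [10011]: (NOT 0 AND ((NOT 0 XOR NOT 1) IMPLIES (NOT 0 XOR 1))) -> 0
  row 20 [10100]: (NOT 0 AND ((NOT 0 XOR NOT 0) IMPLIES (NOT 1 XOR 0))) -> 1
  row 21 [10101]: (NOT 0 AND ((NOT 0 XOR NOT 1) IMPLIES (NOT 1 XOR 0))) -> 0
  row 22 [10110]: (NOT 0 AND ((NOT 0 XOR NOT 0) IMPLIES (NOT 1 XOR 1))) -> 1
  row 23 [10111]: (NOT 0 AND ((NOT 0 XOR NOT 1) IMPLIES (NOT 1 XOR 1))) -> 1
  row 24 [11000]: (NOT 1 AND ((NOT 1 XOR NOT 0) IMPLIES (NOT 0 XOR 0))) -> 0
  row 25 [11001]: (NOT 1 AND ((NOT 1 XOR NOT 1) IMPLIES (NOT 0 XOR 0))) -> 0
  row 26 [11010]: (NOT 1 AND ((NOT 1 XOR NOT 0) IMPLIES (NOT 0 XOR 1))) -> 0
  row 27 [11011]: (NOT 1 AND ((NOT 1 XOR NOT 1) IMPLIES (NOT 0 XOR 1))) -> 0
  row 28 [11100]: (NOT 1 AND ((NOT 1 XOR NOT 0) IMPLIES (NOT 1 XOR 0))) -> 0
  row 29 [11101]: (NOT 1 AND ((NOT 1 XOR NOT 1) IMPLIES (NOT 1 XOR 0))) -> 0
  row 30 [11110]: (NOT 1 AND ((NOT 1 XOR NOT 0) IMPLIES (NOT 1 XOR 1))) -> 0
  row 31 [11111]: (NOT 1 AND ((NOT 1 XOR NOT 1) IMPLIES (NOT 1 XOR 1))) -> 0
Full result column, 4 rows per line (a,b,c fixed per line; d,e runs 00..11 left to right):
  rows 0-3 [a,b,c=000]: 1110  = hex E
  rows 4-7 [a,b,c=001]: 1011  = hex B
  rows 8-11 [a,b,c=010]: 0000  = hex 0
  rows 12-15 [a,b,c=011]: 0000  = hex 0
  rows 16-19 [a,b,c=100]: 1110  = hex E
  rows 20-23 [a,b,c=101]: 1011  = hex B
  rows 24-27 [a,b,c=110]: 0000  = hex 0
  rows 28-31 [a,b,c=111]: 0000  = hex 0
Output column (row 0 .. row 31) = 11101011000000001110101100000000
Output column grouped in 4s = 1110 1011 0000 0000 1110 1011 0000 0000 = 0xEB00EB00
Convert to decimal digit by digit (value = value*16 + digit):
  E -> 14
  14*16 + 11 (B) = 235
  235*16 + 0 = 3760
  3760*16 + 0 = 60160
  60160*16 + 14 (E) = 962574
  962574*16 + 11 (B) = 15401195
  15401195*16 + 0 = 246419120
  246419120*16 + 0 = 3942705920
Decimal = 3942705920

3942705920


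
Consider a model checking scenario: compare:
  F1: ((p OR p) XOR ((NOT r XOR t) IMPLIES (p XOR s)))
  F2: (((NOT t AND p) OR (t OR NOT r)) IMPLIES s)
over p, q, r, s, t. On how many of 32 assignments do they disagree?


F1 = ((p OR p) XOR ((NOT r XOR t) IMPLIES (p XOR s)))
F2 = (((NOT t AND p) OR (t OR NOT r)) IMPLIES s)
Evaluate both on each of 32 rows (bits = p,q,r,s,t):
  row 0 [00000]: F1=0 F2=0 -> 0
  row 1 [00001]: F1=1 F2=0 (differ) -> 1
  row 2 [00010]: F1=1 F2=1 -> 0
  row 3 [00011]: F1=1 F2=1 -> 0
  row 4 [00100]: F1=1 F2=1 -> 0
  row 5 [00101]: F1=0 F2=0 -> 0
  row 6 [00110]: F1=1 F2=1 -> 0
  row 7 [00111]: F1=1 F2=1 -> 0
  row 8 [01000]: F1=0 F2=0 -> 0
  row 9 [01001]: F1=1 F2=0 (differ) -> 1
  row 10 [01010]: F1=1 F2=1 -> 0
  row 11 [01011]: F1=1 F2=1 -> 0
  row 12 [01100]: F1=1 F2=1 -> 0
  row 13 [01101]: F1=0 F2=0 -> 0
  row 14 [01110]: F1=1 F2=1 -> 0
  row 15 [01111]: F1=1 F2=1 -> 0
  row 16 [10000]: F1=0 F2=0 -> 0
  row 17 [10001]: F1=0 F2=0 -> 0
  row 18 [10010]: F1=1 F2=1 -> 0
  row 19 [10011]: F1=0 F2=1 (differ) -> 1
  row 20 [10100]: F1=0 F2=0 -> 0
  row 21 [10101]: F1=0 F2=0 -> 0
  row 22 [10110]: F1=0 F2=1 (differ) -> 1
  row 23 [10111]: F1=1 F2=1 -> 0
  row 24 [11000]: F1=0 F2=0 -> 0
  row 25 [11001]: F1=0 F2=0 -> 0
  row 26 [11010]: F1=1 F2=1 -> 0
  row 27 [11011]: F1=0 F2=1 (differ) -> 1
  row 28 [11100]: F1=0 F2=0 -> 0
  row 29 [11101]: F1=0 F2=0 -> 0
  row 30 [11110]: F1=0 F2=1 (differ) -> 1
  row 31 [11111]: F1=1 F2=1 -> 0
Full result column, 8 rows per line (p,q fixed per line; r,s,t runs 000..111 left to right):
  rows 0-7 [p,q=00]: 01000000  (ones: 1)
  rows 8-15 [p,q=01]: 01000000  (ones: 1)
  rows 16-23 [p,q=10]: 00010010  (ones: 2)
  rows 24-31 [p,q=11]: 00010010  (ones: 2)
Disagreements = 1+1+2+2 = 6

6


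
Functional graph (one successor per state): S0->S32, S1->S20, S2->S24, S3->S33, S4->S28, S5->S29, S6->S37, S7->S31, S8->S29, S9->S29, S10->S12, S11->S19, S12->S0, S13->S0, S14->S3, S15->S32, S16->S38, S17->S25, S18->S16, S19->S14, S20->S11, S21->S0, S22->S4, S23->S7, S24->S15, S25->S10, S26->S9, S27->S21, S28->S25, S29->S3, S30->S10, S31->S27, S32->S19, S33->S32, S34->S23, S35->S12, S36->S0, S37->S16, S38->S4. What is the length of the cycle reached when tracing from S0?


Trace from S0 until a state repeats:
  S0 -> S32 -> S19 -> S14 -> S3 -> S33 -> S32
S32 first seen at step 1, revisited at step 6.
Cycle length = 6 - 1 = 5

5


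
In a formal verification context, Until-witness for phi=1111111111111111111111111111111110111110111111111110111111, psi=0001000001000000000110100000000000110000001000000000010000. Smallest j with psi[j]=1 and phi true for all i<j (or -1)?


(phi U psi) at 0: need smallest j with psi[j]=1 and phi[i]=1 for all i in [0,j).
Scan from step 0:
  step 0: phi=1, psi=0 -> continue
  step 1: phi=1, psi=0 -> continue
  step 2: phi=1, psi=0 -> continue
  step 3: psi=1 and phi held for [0,3) -> witness found
Witness step = 3

3


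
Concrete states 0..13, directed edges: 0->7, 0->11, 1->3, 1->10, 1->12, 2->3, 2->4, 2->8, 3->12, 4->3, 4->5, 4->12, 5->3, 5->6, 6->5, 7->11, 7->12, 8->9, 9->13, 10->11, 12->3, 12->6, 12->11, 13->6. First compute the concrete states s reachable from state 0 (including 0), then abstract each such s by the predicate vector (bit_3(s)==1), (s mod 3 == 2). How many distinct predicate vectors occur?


BFS from 0:
Concrete reachable: {0, 3, 5, 6, 7, 11, 12}
Abstract via predicates (bit_3(s)==1), (s mod 3 == 2):
  (0,0) <- {0, 3, 6, 7}
  (0,1) <- {5}
  (1,0) <- {12}
  (1,1) <- {11}
Distinct abstract states = 4

4


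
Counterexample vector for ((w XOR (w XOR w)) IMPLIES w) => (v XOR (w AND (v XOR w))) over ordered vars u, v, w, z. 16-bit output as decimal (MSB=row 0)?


F1 = ((w XOR (w XOR w)) IMPLIES w)
F2 = (v XOR (w AND (v XOR w)))
Counterexample to F1=>F2 is where F1=1 and F2=0.
Evaluate each row (bits = u,v,w,z, MSB first):
  row 0 [0000]: F1=1 F2=0 -> F1&~F2 -> 1
  row 1 [0001]: F1=1 F2=0 -> F1&~F2 -> 1
  row 2 [0010]: F1=1 F2=1 -> F1&~F2 -> 0
  row 3 [0011]: F1=1 F2=1 -> F1&~F2 -> 0
  row 4 [0100]: F1=1 F2=1 -> F1&~F2 -> 0
  row 5 [0101]: F1=1 F2=1 -> F1&~F2 -> 0
  row 6 [0110]: F1=1 F2=1 -> F1&~F2 -> 0
  row 7 [0111]: F1=1 F2=1 -> F1&~F2 -> 0
  row 8 [1000]: F1=1 F2=0 -> F1&~F2 -> 1
  row 9 [1001]: F1=1 F2=0 -> F1&~F2 -> 1
  row 10 [1010]: F1=1 F2=1 -> F1&~F2 -> 0
  row 11 [1011]: F1=1 F2=1 -> F1&~F2 -> 0
  row 12 [1100]: F1=1 F2=1 -> F1&~F2 -> 0
  row 13 [1101]: F1=1 F2=1 -> F1&~F2 -> 0
  row 14 [1110]: F1=1 F2=1 -> F1&~F2 -> 0
  row 15 [1111]: F1=1 F2=1 -> F1&~F2 -> 0
Full result column, 4 rows per line (u,v fixed per line; w,z runs 00..11 left to right):
  rows 0-3 [u,v=00]: 1100  = hex C
  rows 4-7 [u,v=01]: 0000  = hex 0
  rows 8-11 [u,v=10]: 1100  = hex C
  rows 12-15 [u,v=11]: 0000  = hex 0
Counterexample vector (row 0 .. row 15) = 1100000011000000
Output column grouped in 4s = 1100 0000 1100 0000 = 0xC0C0
Convert to decimal digit by digit (value = value*16 + digit):
  C -> 12
  12*16 + 0 = 192
  192*16 + 12 (C) = 3084
  3084*16 + 0 = 49344
Decimal = 49344

49344


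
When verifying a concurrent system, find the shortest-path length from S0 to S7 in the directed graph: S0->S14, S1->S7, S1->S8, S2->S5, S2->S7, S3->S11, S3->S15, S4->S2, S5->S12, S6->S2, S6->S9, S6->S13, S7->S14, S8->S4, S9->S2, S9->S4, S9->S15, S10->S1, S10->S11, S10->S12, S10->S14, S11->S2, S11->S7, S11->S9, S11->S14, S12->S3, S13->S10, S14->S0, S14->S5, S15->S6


BFS layer-by-layer from S0:
  dist 0: {S0}
  dist 1: {S14}
  dist 2: {S5}
  dist 3: {S12}
  dist 4: {S3}
  dist 5: {S11, S15}
  dist 6: {S2, S6, S7, S9}
  -> S7 reached at distance 6
Shortest path length = 6

6


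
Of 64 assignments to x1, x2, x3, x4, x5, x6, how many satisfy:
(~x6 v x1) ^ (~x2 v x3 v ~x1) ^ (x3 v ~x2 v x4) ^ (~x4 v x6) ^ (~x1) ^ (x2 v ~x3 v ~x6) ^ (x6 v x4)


CNF with 7 clauses over 6 vars (64 assignments).
An assignment satisfies CNF iff every clause has >=1 true literal.
Check each row (bits = x1,x2,x3,x4,x5,x6; clause T/F shown):
  row 0 [000000]: clauses=TTTTTTF -> 0
  row 1 [000001]: clauses=FTTTTTT -> 0
  row 2 [000010]: clauses=TTTTTTF -> 0
  row 3 [000011]: clauses=FTTTTTT -> 0
  row 4 [000100]: clauses=TTTFTTT -> 0
  (every remaining row is evaluated the same way; all 64 results are listed next)
Full result column, 8 rows per line (x1,x2,x3 fixed per line; x4,x5,x6 runs 000..111 left to right):
  rows 0-7 [x1,x2,x3=000]: 00000000  (ones: 0)
  rows 8-15 [x1,x2,x3=001]: 00000000  (ones: 0)
  rows 16-23 [x1,x2,x3=010]: 00000000  (ones: 0)
  rows 24-31 [x1,x2,x3=011]: 00000000  (ones: 0)
  rows 32-39 [x1,x2,x3=100]: 00000000  (ones: 0)
  rows 40-47 [x1,x2,x3=101]: 00000000  (ones: 0)
  rows 48-55 [x1,x2,x3=110]: 00000000  (ones: 0)
  rows 56-63 [x1,x2,x3=111]: 00000000  (ones: 0)
Satisfying assignments = 0+0+0+0+0+0+0+0 = 0

0


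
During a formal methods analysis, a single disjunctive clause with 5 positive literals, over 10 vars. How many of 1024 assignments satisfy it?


Step 1: Total=2^10=1024
Step 2: Unsat when all 5 false: 2^5=32
Step 3: Sat=1024-32=992

992


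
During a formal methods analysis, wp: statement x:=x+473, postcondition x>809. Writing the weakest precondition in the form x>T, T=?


Formula: wp(x:=E, P) = P[E/x] (substitute E for x in postcondition)
Step 1: Postcondition: x>809
Step 2: Substitute x+473 for x: x+473>809
Step 3: Solve for x: x > 809-473 = 336

336


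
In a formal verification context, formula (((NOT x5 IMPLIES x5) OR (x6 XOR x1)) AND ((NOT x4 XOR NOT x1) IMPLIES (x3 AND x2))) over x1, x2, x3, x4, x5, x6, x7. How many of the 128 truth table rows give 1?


Formula: (((NOT x5 IMPLIES x5) OR (x6 XOR x1)) AND ((NOT x4 XOR NOT x1) IMPLIES (x3 AND x2))) over 7 vars (128 rows)
Evaluate each row (x1, x2, x3, x4, x5, x6, x7 as bits, MSB first):
  row 0 [0000000]: (((NOT 0 IMPLIES 0) OR (0 XOR 0)) AND ((NOT 0 XOR NOT 0) IMPLIES (0 AND 0))) -> 0
  row 1 [0000001]: (((NOT 0 IMPLIES 0) OR (0 XOR 0)) AND ((NOT 0 XOR NOT 0) IMPLIES (0 AND 0))) -> 0
  row 2 [0000010]: (((NOT 0 IMPLIES 0) OR (1 XOR 0)) AND ((NOT 0 XOR NOT 0) IMPLIES (0 AND 0))) -> 1
  row 3 [0000011]: (((NOT 0 IMPLIES 0) OR (1 XOR 0)) AND ((NOT 0 XOR NOT 0) IMPLIES (0 AND 0))) -> 1
  row 4 [0000100]: (((NOT 1 IMPLIES 1) OR (0 XOR 0)) AND ((NOT 0 XOR NOT 0) IMPLIES (0 AND 0))) -> 1
  (every remaining row is evaluated the same way; all 128 results are listed next)
Full result column, 8 rows per line (x1,x2,x3,x4 fixed per line; x5,x6,x7 runs 000..111 left to right):
  rows 0-7 [x1,x2,x3,x4=0000]: 00111111  (ones: 6)
  rows 8-15 [x1,x2,x3,x4=0001]: 00000000  (ones: 0)
  rows 16-23 [x1,x2,x3,x4=0010]: 00111111  (ones: 6)
  rows 24-31 [x1,x2,x3,x4=0011]: 00000000  (ones: 0)
  rows 32-39 [x1,x2,x3,x4=0100]: 00111111  (ones: 6)
  rows 40-47 [x1,x2,x3,x4=0101]: 00000000  (ones: 0)
  rows 48-55 [x1,x2,x3,x4=0110]: 00111111  (ones: 6)
  rows 56-63 [x1,x2,x3,x4=0111]: 00111111  (ones: 6)
  rows 64-71 [x1,x2,x3,x4=1000]: 00000000  (ones: 0)
  rows 72-79 [x1,x2,x3,x4=1001]: 11001111  (ones: 6)
  rows 80-87 [x1,x2,x3,x4=1010]: 00000000  (ones: 0)
  rows 88-95 [x1,x2,x3,x4=1011]: 11001111  (ones: 6)
  rows 96-103 [x1,x2,x3,x4=1100]: 00000000  (ones: 0)
  rows 104-111 [x1,x2,x3,x4=1101]: 11001111  (ones: 6)
  rows 112-119 [x1,x2,x3,x4=1110]: 11001111  (ones: 6)
  rows 120-127 [x1,x2,x3,x4=1111]: 11001111  (ones: 6)
Count of 1-rows = 6+0+6+0+6+0+6+6+0+6+0+6+0+6+6+6 = 60

60


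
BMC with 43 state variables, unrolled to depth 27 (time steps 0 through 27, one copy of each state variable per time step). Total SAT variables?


BMC unrolls to depth k, creating one copy of each state var for steps 0..k.
Step count = 27 + 1 = 28 (steps 0 through 27)
Vars per step = 43
Total = 43 * 28 = 1204

1204


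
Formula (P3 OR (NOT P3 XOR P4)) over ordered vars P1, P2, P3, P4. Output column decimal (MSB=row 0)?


Formula: (P3 OR (NOT P3 XOR P4)) over P1, P2, P3, P4 (16 rows)
Evaluate each row (bits = P1,P2,P3,P4, MSB first):
  row 0 [0000]: (0 OR (NOT 0 XOR 0)) -> 1
  row 1 [0001]: (0 OR (NOT 0 XOR 1)) -> 0
  row 2 [0010]: (1 OR (NOT 1 XOR 0)) -> 1
  row 3 [0011]: (1 OR (NOT 1 XOR 1)) -> 1
  row 4 [0100]: (0 OR (NOT 0 XOR 0)) -> 1
  row 5 [0101]: (0 OR (NOT 0 XOR 1)) -> 0
  row 6 [0110]: (1 OR (NOT 1 XOR 0)) -> 1
  row 7 [0111]: (1 OR (NOT 1 XOR 1)) -> 1
  row 8 [1000]: (0 OR (NOT 0 XOR 0)) -> 1
  row 9 [1001]: (0 OR (NOT 0 XOR 1)) -> 0
  row 10 [1010]: (1 OR (NOT 1 XOR 0)) -> 1
  row 11 [1011]: (1 OR (NOT 1 XOR 1)) -> 1
  row 12 [1100]: (0 OR (NOT 0 XOR 0)) -> 1
  row 13 [1101]: (0 OR (NOT 0 XOR 1)) -> 0
  row 14 [1110]: (1 OR (NOT 1 XOR 0)) -> 1
  row 15 [1111]: (1 OR (NOT 1 XOR 1)) -> 1
Full result column, 4 rows per line (P1,P2 fixed per line; P3,P4 runs 00..11 left to right):
  rows 0-3 [P1,P2=00]: 1011  = hex B
  rows 4-7 [P1,P2=01]: 1011  = hex B
  rows 8-11 [P1,P2=10]: 1011  = hex B
  rows 12-15 [P1,P2=11]: 1011  = hex B
Output column (row 0 .. row 15) = 1011101110111011
Output column grouped in 4s = 1011 1011 1011 1011 = 0xBBBB
Convert to decimal digit by digit (value = value*16 + digit):
  B -> 11
  11*16 + 11 (B) = 187
  187*16 + 11 (B) = 3003
  3003*16 + 11 (B) = 48059
Decimal = 48059

48059


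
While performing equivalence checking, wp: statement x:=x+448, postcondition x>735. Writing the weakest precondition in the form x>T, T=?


Formula: wp(x:=E, P) = P[E/x] (substitute E for x in postcondition)
Step 1: Postcondition: x>735
Step 2: Substitute x+448 for x: x+448>735
Step 3: Solve for x: x > 735-448 = 287

287


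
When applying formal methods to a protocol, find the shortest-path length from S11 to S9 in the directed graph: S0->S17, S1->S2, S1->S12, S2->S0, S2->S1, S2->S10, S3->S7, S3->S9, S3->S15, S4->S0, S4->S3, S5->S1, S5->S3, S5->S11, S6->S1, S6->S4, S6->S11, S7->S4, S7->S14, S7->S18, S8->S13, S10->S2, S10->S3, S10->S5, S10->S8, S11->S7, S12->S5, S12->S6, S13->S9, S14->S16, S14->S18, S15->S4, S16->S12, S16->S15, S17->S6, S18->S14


BFS layer-by-layer from S11:
  dist 0: {S11}
  dist 1: {S7}
  dist 2: {S4, S14, S18}
  dist 3: {S0, S3, S16}
  dist 4: {S9, S12, S15, S17}
  -> S9 reached at distance 4
Shortest path length = 4

4


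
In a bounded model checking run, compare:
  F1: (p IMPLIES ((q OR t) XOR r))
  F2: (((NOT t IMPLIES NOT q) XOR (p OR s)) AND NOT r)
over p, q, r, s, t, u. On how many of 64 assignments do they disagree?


F1 = (p IMPLIES ((q OR t) XOR r))
F2 = (((NOT t IMPLIES NOT q) XOR (p OR s)) AND NOT r)
Evaluate both on each of 64 rows (bits = p,q,r,s,t,u):
  row 0 [000000]: F1=1 F2=1 -> 0
  row 1 [000001]: F1=1 F2=1 -> 0
  row 2 [000010]: F1=1 F2=1 -> 0
  row 3 [000011]: F1=1 F2=1 -> 0
  row 4 [000100]: F1=1 F2=0 (differ) -> 1
  (every remaining row is evaluated the same way; all 64 results are listed next)
Full result column, 8 rows per line (p,q,r fixed per line; s,t,u runs 000..111 left to right):
  rows 0-7 [p,q,r=000]: 00001111  (ones: 4)
  rows 8-15 [p,q,r=001]: 11111111  (ones: 8)
  rows 16-23 [p,q,r=010]: 11000011  (ones: 4)
  rows 24-31 [p,q,r=011]: 11111111  (ones: 8)
  rows 32-39 [p,q,r=100]: 00110011  (ones: 4)
  rows 40-47 [p,q,r=101]: 11001100  (ones: 4)
  rows 48-55 [p,q,r=110]: 00110011  (ones: 4)
  rows 56-63 [p,q,r=111]: 00000000  (ones: 0)
Disagreements = 4+8+4+8+4+4+4+0 = 36

36


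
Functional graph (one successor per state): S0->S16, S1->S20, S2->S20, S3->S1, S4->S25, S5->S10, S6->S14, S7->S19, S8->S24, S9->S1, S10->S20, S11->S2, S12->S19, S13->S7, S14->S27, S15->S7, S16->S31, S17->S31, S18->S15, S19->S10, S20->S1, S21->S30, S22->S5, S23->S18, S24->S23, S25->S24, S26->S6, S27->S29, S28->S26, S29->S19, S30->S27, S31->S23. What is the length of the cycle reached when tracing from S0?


Trace from S0 until a state repeats:
  S0 -> S16 -> S31 -> S23 -> S18 -> S15 -> S7 -> S19 -> S10 -> S20 -> S1 -> S20
S20 first seen at step 9, revisited at step 11.
Cycle length = 11 - 9 = 2

2


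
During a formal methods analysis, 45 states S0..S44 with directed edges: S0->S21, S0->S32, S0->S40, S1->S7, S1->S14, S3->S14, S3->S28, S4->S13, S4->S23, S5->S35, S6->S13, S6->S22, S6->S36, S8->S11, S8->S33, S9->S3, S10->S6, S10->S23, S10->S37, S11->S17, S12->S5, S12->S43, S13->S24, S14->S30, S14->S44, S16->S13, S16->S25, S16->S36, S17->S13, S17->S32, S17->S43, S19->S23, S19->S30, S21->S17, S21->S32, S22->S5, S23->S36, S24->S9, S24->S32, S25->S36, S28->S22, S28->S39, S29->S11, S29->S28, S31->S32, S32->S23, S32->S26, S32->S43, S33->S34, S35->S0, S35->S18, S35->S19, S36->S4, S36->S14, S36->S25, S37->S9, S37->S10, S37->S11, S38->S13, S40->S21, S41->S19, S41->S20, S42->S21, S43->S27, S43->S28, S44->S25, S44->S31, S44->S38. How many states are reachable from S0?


BFS from S0:
  layer 0: {S0}
  layer 1: {S21, S32, S40}
  layer 2: {S17, S23, S26, S43}
  layer 3: {S13, S27, S28, S36}
  layer 4: {S4, S14, S22, S24, S25, S39}
  layer 5: {S5, S9, S30, S44}
  layer 6: {S3, S31, S35, S38}
  layer 7: {S18, S19}
Reachable set: {S0, S3, S4, S5, S9, S13, S14, S17, S18, S19, S21, S22, S23, S24, S25, S26, S27, S28, S30, S31, S32, S35, S36, S38, S39, S40, S43, S44}
Count = 28

28


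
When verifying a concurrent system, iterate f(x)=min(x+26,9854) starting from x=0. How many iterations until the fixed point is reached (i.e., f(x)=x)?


Step 1: x=0, cap=9854, increment=26
Step 2: x grows by 26 each step until capped at 9854; fixed point is x=9854
Step 3: iterations = ceil(9854/26) = 379

379


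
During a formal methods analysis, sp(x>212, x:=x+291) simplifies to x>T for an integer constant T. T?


Formula: sp(P, x:=E) = exists old_x. (x = E[old_x/x]) AND P[old_x/x] (old_x is the value of x before the assignment; eliminate old_x by solving x = E[old_x/x] for old_x)
Step 1: Precondition P: x>212, i.e. old_x > 212
Step 2: Assignment gives x = old_x + 291, so old_x = x - 291
Step 3: Substitute into P: x - 291 > 212
Step 4: Simplify: x > 212+291 = 503

503
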